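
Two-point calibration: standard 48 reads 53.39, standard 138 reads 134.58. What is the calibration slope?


slope = (y2 - y1) / (x2 - x1)
= (134.58 - 53.39) / (138 - 48)
= 81.1900 / 90
= 0.9021

0.9021


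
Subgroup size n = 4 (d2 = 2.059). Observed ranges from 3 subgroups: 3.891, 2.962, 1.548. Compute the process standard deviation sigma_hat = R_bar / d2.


R_bar = (3.891 + 2.962 + 1.548) / 3
R_bar = 8.401 / 3 = 2.8003333
sigma_hat = R_bar / d2 = 2.8003333 / 2.059 = 1.3600

1.3600


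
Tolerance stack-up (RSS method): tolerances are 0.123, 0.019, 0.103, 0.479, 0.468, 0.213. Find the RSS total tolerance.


RSS = sqrt(0.123^2 + 0.019^2 + 0.103^2 + 0.479^2 + 0.468^2 + 0.213^2)
= sqrt(0.519933)
= 0.7211

0.7211


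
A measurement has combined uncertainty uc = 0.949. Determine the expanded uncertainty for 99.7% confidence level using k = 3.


U = k * uc
U = 3 * 0.949
U = 2.8470

2.8470


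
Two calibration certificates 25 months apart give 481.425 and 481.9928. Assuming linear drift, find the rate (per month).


rate = (v2 - v1) / months
= (481.9928 - 481.425) / 25
= 0.5678 / 25
= 0.0227

0.0227


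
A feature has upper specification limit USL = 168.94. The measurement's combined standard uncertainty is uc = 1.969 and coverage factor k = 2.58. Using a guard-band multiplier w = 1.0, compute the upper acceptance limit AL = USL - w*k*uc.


U = k * uc = 2.58 * 1.969 = 5.08002
guard band g = w * U = 1.0 * 5.08002 = 5.08002
AL = USL - g = 168.94 - 5.08002
AL = 163.8600

163.8600


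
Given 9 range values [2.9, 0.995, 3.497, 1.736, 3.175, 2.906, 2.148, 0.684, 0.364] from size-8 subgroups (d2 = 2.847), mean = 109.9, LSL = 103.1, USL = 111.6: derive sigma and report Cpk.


R_bar = (2.9 + 0.995 + 3.497 + 1.736 + 3.175 + 2.906 + 2.148 + 0.684 + 0.364) / 9 = 2.045
sigma = R_bar / d2 = 2.045 / 2.847 = 0.71829996
Cp = (USL - LSL)/(6*sigma) = (111.6 - 103.1)/(6*0.71829996) = 1.9722
Cpu = (111.6 - 109.9)/(3*0.71829996) = 0.7889
Cpl = (109.9 - 103.1)/(3*0.71829996) = 3.1556
Cpk = min(Cpu, Cpl) = 0.7889

0.7889


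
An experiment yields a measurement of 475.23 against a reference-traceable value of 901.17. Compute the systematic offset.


Systematic error = measured - true
= 475.23 - 901.17
= -425.9400

-425.9400


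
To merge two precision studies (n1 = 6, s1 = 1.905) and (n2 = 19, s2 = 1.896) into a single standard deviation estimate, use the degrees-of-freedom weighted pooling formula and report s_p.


s_p = sqrt(((n1-1)*s1^2 + (n2-1)*s2^2) / (n1+n2-2))
numerator = (6-1)*1.905^2 + (19-1)*1.896^2 = 18.145125 + 64.706688 = 82.851813
denominator = 6 + 19 - 2 = 23
s_p^2 = 82.851813 / 23 = 3.6022527
s_p = sqrt(3.6022527) = 1.8980

1.8980


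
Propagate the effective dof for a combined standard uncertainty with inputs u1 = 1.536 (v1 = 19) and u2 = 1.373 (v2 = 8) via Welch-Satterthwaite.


uc = sqrt(u1^2 + u2^2) = sqrt(1.536^2 + 1.373^2) = 2.0602002
v_eff = uc^4 / (u1^4/v1 + u2^4/v2)
= 2.0602002^4 / (1.536^4/19 + 1.373^4/8)
= 18.015142 / 0.7371759
v_eff = 24.4381

24.4381


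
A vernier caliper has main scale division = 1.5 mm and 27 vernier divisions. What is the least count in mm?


LC = MSD / n_div
= 1.5 / 27
= 0.0556

0.0556


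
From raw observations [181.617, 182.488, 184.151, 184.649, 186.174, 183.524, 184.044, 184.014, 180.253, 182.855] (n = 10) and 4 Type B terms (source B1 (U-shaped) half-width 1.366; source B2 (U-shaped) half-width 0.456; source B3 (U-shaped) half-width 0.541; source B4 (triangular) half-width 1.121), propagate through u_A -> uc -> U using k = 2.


mean = (181.617 + 182.488 + 184.151 + 184.649 + 186.174 + 183.524 + 184.044 + 184.014 + 180.253 + 182.855) / 10 = 183.3769
s = sqrt(sum((x - mean)^2)/(n-1)) = 1.6610678
u_A = s / sqrt(n) = 1.6610678 / sqrt(10) = 0.52527576
u_B1 = 1.366 / sqrt(2) = 0.96590786
u_B2 = 0.456 / sqrt(2) = 0.32244069
u_B3 = 0.541 / sqrt(2) = 0.38254477
u_B4 = 1.121 / sqrt(6) = 0.45764633
uc = sqrt(0.52527576^2 + 0.96590786^2 + 0.32244069^2 + 0.38254477^2 + 0.45764633^2) = 1.291759
U = k * uc = 2 * 1.291759
U = 2.5835

2.5835


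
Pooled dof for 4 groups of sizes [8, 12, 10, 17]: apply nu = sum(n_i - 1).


nu = sum_i (n_i - 1)
nu = ((8 - 1) + (12 - 1) + (10 - 1) + (17 - 1))
nu = 7 + 11 + 9 + 16
nu = 43

43


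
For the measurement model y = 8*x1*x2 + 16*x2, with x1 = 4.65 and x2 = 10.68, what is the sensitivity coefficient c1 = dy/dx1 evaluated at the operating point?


y = 8*x1*x2 + 16*x2
dy/dx1 = 8*x2
Evaluate at x2 = 10.68: c1 = 8 * 10.68
c1 = 85.4400

85.4400


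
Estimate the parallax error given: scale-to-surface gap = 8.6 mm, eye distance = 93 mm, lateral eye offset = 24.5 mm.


error = h * offset / d
= 8.6 * 24.5 / 93
= 2.2656

2.2656


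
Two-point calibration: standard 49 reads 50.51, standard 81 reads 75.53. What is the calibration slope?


slope = (y2 - y1) / (x2 - x1)
= (75.53 - 50.51) / (81 - 49)
= 25.0200 / 32
= 0.7819

0.7819


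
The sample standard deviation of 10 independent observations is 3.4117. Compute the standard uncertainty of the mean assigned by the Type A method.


u_A = s / sqrt(n)
u_A = 3.4117 / sqrt(10)
u_A = 3.4117 / 3.1622777
u_A = 1.0789

1.0789


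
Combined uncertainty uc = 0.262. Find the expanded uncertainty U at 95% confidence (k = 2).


U = k * uc
U = 2 * 0.262
U = 0.5240

0.5240


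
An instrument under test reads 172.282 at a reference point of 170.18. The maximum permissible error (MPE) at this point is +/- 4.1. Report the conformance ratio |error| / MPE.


e = indication - reference = 172.282 - 170.18 = 2.1020
|e| = 2.1020
ratio = |e| / MPE = 2.1020 / 4.1
ratio = 0.5127

0.5127


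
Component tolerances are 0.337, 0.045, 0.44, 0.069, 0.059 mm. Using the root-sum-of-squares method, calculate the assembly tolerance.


RSS = sqrt(0.337^2 + 0.045^2 + 0.44^2 + 0.069^2 + 0.059^2)
= sqrt(0.317436)
= 0.5634

0.5634


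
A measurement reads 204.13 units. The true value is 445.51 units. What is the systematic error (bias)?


Systematic error = measured - true
= 204.13 - 445.51
= -241.3800

-241.3800


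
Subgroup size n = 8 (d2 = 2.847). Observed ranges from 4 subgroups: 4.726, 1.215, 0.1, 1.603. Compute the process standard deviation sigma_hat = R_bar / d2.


R_bar = (4.726 + 1.215 + 0.1 + 1.603) / 4
R_bar = 7.644 / 4 = 1.911
sigma_hat = R_bar / d2 = 1.911 / 2.847 = 0.6712

0.6712


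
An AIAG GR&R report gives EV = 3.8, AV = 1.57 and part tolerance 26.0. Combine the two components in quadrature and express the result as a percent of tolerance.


GRR = sqrt(EV^2 + AV^2) = sqrt(3.8^2 + 1.57^2) = 4.1115569
%GRR = GRR / tol * 100 = 4.1115569 / 26.0 * 100
%GRR = 15.8137

15.8137


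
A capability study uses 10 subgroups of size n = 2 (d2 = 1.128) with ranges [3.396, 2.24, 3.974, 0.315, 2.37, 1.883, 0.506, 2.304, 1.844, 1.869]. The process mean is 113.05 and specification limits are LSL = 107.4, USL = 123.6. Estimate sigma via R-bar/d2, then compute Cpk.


R_bar = (3.396 + 2.24 + 3.974 + 0.315 + 2.37 + 1.883 + 0.506 + 2.304 + 1.844 + 1.869) / 10 = 2.0701
sigma = R_bar / d2 = 2.0701 / 1.128 = 1.835195
Cp = (USL - LSL)/(6*sigma) = (123.6 - 107.4)/(6*1.835195) = 1.4712
Cpu = (123.6 - 113.05)/(3*1.835195) = 1.9162
Cpl = (113.05 - 107.4)/(3*1.835195) = 1.0262
Cpk = min(Cpu, Cpl) = 1.0262

1.0262


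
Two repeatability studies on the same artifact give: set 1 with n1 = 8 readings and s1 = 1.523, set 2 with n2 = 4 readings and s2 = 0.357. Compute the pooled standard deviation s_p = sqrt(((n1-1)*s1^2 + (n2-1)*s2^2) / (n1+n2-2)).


s_p = sqrt(((n1-1)*s1^2 + (n2-1)*s2^2) / (n1+n2-2))
numerator = (8-1)*1.523^2 + (4-1)*0.357^2 = 16.236703 + 0.382347 = 16.61905
denominator = 8 + 4 - 2 = 10
s_p^2 = 16.61905 / 10 = 1.661905
s_p = sqrt(1.661905) = 1.2891

1.2891


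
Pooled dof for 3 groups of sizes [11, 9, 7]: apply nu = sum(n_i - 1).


nu = sum_i (n_i - 1)
nu = ((11 - 1) + (9 - 1) + (7 - 1))
nu = 10 + 8 + 6
nu = 24

24


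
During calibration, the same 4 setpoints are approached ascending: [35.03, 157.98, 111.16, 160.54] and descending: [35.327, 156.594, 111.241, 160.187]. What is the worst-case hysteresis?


|35.03 - 35.327| = 0.2970
|157.98 - 156.594| = 1.3860
|111.16 - 111.241| = 0.0810
|160.54 - 160.187| = 0.3530
hysteresis = max(diffs) = 1.3860

1.3860


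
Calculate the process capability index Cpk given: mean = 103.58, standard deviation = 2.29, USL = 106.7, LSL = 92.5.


Cpu = (USL - mean) / (3*sigma) = (106.7 - 103.58) / (3*2.29) = 0.4541
Cpl = (mean - LSL) / (3*sigma) = (103.58 - 92.5) / (3*2.29) = 1.6128
Cpk = min(Cpu, Cpl) = 0.4541

0.4541


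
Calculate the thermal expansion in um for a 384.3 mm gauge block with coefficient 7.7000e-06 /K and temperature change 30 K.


dL = L * alpha * dT
= 384.3 * 7.7000e-06 * 30
= 0.0887733 mm
dL_um = 0.0887733 * 1000 = 88.7733 um

88.7733


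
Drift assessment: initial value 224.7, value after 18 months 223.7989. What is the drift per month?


rate = (v2 - v1) / months
= (223.7989 - 224.7) / 18
= -0.9011 / 18
= -0.0501

-0.0501


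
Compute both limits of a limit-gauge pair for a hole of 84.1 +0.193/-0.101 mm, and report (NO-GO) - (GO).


GO = nominal - lower_tol (smallest hole = maximum material condition)
GO = 84.1 - 0.101 = 83.999
NO-GO = nominal + upper_tol (largest hole = least material condition)
NO-GO = 84.1 + 0.193 = 84.293
spread = NO-GO - GO = 84.293 - 83.999 = 0.2940

0.2940


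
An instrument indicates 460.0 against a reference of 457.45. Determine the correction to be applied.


Correction = standard - reading
= 457.45 - 460.0
= -2.5500

-2.5500


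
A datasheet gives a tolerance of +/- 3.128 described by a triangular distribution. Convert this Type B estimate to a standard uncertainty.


u_B = half_width / sqrt(6)
u_B = 3.128 / 2.4494897
u_B = 1.2770

1.2770


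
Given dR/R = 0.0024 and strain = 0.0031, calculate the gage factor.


GF = (dR/R) / epsilon
= 0.0024 / 0.0031
= 0.7742

0.7742


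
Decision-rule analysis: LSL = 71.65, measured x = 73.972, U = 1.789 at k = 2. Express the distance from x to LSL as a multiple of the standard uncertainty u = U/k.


u = U / k = 1.789 / 2 = 0.8945
margin = |LSL - x| = |71.65 - 73.972| = 2.322
z = margin / u = 2.322 / 0.8945
z = 2.5959

2.5959


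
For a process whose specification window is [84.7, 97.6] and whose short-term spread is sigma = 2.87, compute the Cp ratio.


Cp = (USL - LSL) / (6 * sigma)
= (97.6 - 84.7) / (6 * 2.87)
= 12.9000 / 17.2200
= 0.7491

0.7491


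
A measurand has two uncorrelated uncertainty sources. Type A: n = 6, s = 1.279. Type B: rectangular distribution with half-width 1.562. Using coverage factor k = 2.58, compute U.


u_A = s / sqrt(n) = 1.279 / sqrt(6) = 0.52214956
u_B = half_width / sqrt(3) = 1.562 / sqrt(3) = 0.90182112
uc = sqrt(u_A^2 + u_B^2) = sqrt(0.52214956^2 + 0.90182112^2) = 1.0420756
U = k * uc = 2.58 * 1.0420756
U = 2.6886

2.6886


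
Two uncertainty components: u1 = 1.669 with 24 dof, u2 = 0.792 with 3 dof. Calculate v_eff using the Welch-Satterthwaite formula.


uc = sqrt(u1^2 + u2^2) = sqrt(1.669^2 + 0.792^2) = 1.8473833
v_eff = uc^4 / (u1^4/v1 + u2^4/v2)
= 1.8473833^4 / (1.669^4/24 + 0.792^4/3)
= 11.647375 / 0.45445963
v_eff = 25.6291

25.6291


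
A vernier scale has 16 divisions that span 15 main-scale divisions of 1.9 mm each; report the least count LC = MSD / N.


LC = MSD / n_div
= 1.9 / 16
= 0.1187

0.1187


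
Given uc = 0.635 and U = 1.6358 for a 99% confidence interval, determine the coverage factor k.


k = U / uc
k = 1.6358 / 0.635
k = 2.576

2.576


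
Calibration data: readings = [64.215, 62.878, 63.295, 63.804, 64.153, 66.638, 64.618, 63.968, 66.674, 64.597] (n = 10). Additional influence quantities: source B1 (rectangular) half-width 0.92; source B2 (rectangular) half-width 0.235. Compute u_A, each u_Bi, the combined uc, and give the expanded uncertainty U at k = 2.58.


mean = (64.215 + 62.878 + 63.295 + 63.804 + 64.153 + 66.638 + 64.618 + 63.968 + 66.674 + 64.597) / 10 = 64.484
s = sqrt(sum((x - mean)^2)/(n-1)) = 1.2635961
u_A = s / sqrt(n) = 1.2635961 / sqrt(10) = 0.39958417
u_B1 = 0.92 / sqrt(3) = 0.53116225
u_B2 = 0.235 / sqrt(3) = 0.13567731
uc = sqrt(0.39958417^2 + 0.53116225^2 + 0.13567731^2) = 0.67838719
U = k * uc = 2.58 * 0.67838719
U = 1.7502

1.7502


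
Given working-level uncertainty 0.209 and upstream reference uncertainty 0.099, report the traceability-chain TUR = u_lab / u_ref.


TUR = u_lab / u_ref
= 0.209 / 0.099
= 2.1111

2.1111


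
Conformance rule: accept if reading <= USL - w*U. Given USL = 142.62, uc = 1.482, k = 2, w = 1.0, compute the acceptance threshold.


U = k * uc = 2 * 1.482 = 2.964
guard band g = w * U = 1.0 * 2.964 = 2.964
AL = USL - g = 142.62 - 2.964
AL = 139.6560

139.6560


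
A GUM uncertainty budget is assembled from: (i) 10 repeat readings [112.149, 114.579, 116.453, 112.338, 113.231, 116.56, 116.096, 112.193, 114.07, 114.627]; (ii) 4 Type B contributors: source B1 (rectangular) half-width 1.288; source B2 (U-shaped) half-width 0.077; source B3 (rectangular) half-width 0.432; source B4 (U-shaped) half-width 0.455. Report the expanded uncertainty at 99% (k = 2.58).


mean = (112.149 + 114.579 + 116.453 + 112.338 + 113.231 + 116.56 + 116.096 + 112.193 + 114.07 + 114.627) / 10 = 114.2296
s = sqrt(sum((x - mean)^2)/(n-1)) = 1.7389393
u_A = s / sqrt(n) = 1.7389393 / sqrt(10) = 0.54990089
u_B1 = 1.288 / sqrt(3) = 0.74362715
u_B2 = 0.077 / sqrt(2) = 0.054447222
u_B3 = 0.432 / sqrt(3) = 0.24941532
u_B4 = 0.455 / sqrt(2) = 0.32173359
uc = sqrt(0.54990089^2 + 0.74362715^2 + 0.054447222^2 + 0.24941532^2 + 0.32173359^2) = 1.0119572
U = k * uc = 2.58 * 1.0119572
U = 2.6108

2.6108


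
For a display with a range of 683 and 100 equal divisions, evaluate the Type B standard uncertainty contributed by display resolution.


resolution = range / divisions
resolution = 683 / 100 = 6.83
u_res = resolution / (2*sqrt(3))
u_res = 6.83 / 3.4641016
u_res = 1.9717

1.9717


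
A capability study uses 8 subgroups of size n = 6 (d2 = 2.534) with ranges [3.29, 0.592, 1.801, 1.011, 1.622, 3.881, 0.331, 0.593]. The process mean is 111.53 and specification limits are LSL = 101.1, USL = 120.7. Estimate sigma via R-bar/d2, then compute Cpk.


R_bar = (3.29 + 0.592 + 1.801 + 1.011 + 1.622 + 3.881 + 0.331 + 0.593) / 8 = 1.640125
sigma = R_bar / d2 = 1.640125 / 2.534 = 0.64724743
Cp = (USL - LSL)/(6*sigma) = (120.7 - 101.1)/(6*0.64724743) = 5.0470
Cpu = (120.7 - 111.53)/(3*0.64724743) = 4.7226
Cpl = (111.53 - 101.1)/(3*0.64724743) = 5.3715
Cpk = min(Cpu, Cpl) = 4.7226

4.7226


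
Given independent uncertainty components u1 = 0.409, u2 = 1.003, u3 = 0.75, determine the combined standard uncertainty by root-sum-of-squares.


uc = sqrt(0.409^2 + 1.003^2 + 0.75^2)
uc = sqrt(1.73579)
uc = 1.3175

1.3175


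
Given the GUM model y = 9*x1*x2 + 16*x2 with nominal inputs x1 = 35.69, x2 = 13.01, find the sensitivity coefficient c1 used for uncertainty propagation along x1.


y = 9*x1*x2 + 16*x2
dy/dx1 = 9*x2
Evaluate at x2 = 13.01: c1 = 9 * 13.01
c1 = 117.0900

117.0900


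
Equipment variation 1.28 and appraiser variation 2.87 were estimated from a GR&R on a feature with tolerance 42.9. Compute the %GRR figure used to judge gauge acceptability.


GRR = sqrt(EV^2 + AV^2) = sqrt(1.28^2 + 2.87^2) = 3.142499
%GRR = GRR / tol * 100 = 3.142499 / 42.9 * 100
%GRR = 7.3252

7.3252


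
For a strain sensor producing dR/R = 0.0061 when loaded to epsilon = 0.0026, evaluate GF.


GF = (dR/R) / epsilon
= 0.0061 / 0.0026
= 2.3462

2.3462


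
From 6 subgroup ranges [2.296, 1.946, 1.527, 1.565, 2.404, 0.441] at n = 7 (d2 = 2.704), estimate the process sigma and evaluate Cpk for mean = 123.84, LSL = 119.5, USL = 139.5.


R_bar = (2.296 + 1.946 + 1.527 + 1.565 + 2.404 + 0.441) / 6 = 1.6965
sigma = R_bar / d2 = 1.6965 / 2.704 = 0.62740385
Cp = (USL - LSL)/(6*sigma) = (139.5 - 119.5)/(6*0.62740385) = 5.3129
Cpu = (139.5 - 123.84)/(3*0.62740385) = 8.3200
Cpl = (123.84 - 119.5)/(3*0.62740385) = 2.3058
Cpk = min(Cpu, Cpl) = 2.3058

2.3058


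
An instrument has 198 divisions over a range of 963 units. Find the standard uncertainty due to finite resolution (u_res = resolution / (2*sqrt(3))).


resolution = range / divisions
resolution = 963 / 198 = 4.8636364
u_res = resolution / (2*sqrt(3))
u_res = 4.8636364 / 3.4641016
u_res = 1.4040

1.4040


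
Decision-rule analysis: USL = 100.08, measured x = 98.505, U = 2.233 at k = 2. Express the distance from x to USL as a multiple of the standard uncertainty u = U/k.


u = U / k = 2.233 / 2 = 1.1165
margin = |USL - x| = |100.08 - 98.505| = 1.575
z = margin / u = 1.575 / 1.1165
z = 1.4107

1.4107


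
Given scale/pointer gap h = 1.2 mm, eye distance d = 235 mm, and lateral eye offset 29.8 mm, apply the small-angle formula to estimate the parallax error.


error = h * offset / d
= 1.2 * 29.8 / 235
= 0.1522

0.1522


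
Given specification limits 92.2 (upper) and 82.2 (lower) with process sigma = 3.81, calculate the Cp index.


Cp = (USL - LSL) / (6 * sigma)
= (92.2 - 82.2) / (6 * 3.81)
= 10.0000 / 22.8600
= 0.4374

0.4374


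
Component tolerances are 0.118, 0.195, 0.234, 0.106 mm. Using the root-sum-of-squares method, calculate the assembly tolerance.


RSS = sqrt(0.118^2 + 0.195^2 + 0.234^2 + 0.106^2)
= sqrt(0.117941)
= 0.3434

0.3434


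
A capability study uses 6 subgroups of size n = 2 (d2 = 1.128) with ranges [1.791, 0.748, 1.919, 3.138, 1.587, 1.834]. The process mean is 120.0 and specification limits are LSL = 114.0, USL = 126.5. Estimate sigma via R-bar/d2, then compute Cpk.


R_bar = (1.791 + 0.748 + 1.919 + 3.138 + 1.587 + 1.834) / 6 = 1.8361667
sigma = R_bar / d2 = 1.8361667 / 1.128 = 1.6278074
Cp = (USL - LSL)/(6*sigma) = (126.5 - 114.0)/(6*1.6278074) = 1.2798
Cpu = (126.5 - 120.0)/(3*1.6278074) = 1.3310
Cpl = (120.0 - 114.0)/(3*1.6278074) = 1.2286
Cpk = min(Cpu, Cpl) = 1.2286

1.2286


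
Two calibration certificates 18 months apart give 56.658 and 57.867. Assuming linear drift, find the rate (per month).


rate = (v2 - v1) / months
= (57.867 - 56.658) / 18
= 1.2090 / 18
= 0.0672

0.0672


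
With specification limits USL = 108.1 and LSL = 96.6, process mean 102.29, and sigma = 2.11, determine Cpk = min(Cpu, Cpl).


Cpu = (USL - mean) / (3*sigma) = (108.1 - 102.29) / (3*2.11) = 0.9179
Cpl = (mean - LSL) / (3*sigma) = (102.29 - 96.6) / (3*2.11) = 0.8989
Cpk = min(Cpu, Cpl) = 0.8989

0.8989


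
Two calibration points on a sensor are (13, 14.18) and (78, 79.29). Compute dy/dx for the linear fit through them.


slope = (y2 - y1) / (x2 - x1)
= (79.29 - 14.18) / (78 - 13)
= 65.1100 / 65
= 1.0017

1.0017


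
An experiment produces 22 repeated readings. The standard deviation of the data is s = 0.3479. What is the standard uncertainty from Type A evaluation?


u_A = s / sqrt(n)
u_A = 0.3479 / sqrt(22)
u_A = 0.3479 / 4.6904158
u_A = 0.0742

0.0742


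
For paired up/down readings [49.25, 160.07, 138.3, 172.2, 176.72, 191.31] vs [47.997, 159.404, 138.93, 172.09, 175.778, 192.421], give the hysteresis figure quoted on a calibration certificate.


|49.25 - 47.997| = 1.2530
|160.07 - 159.404| = 0.6660
|138.3 - 138.93| = 0.6300
|172.2 - 172.09| = 0.1100
|176.72 - 175.778| = 0.9420
|191.31 - 192.421| = 1.1110
hysteresis = max(diffs) = 1.2530

1.2530


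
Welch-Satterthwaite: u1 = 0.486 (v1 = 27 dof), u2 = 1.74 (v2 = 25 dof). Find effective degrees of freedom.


uc = sqrt(u1^2 + u2^2) = sqrt(0.486^2 + 1.74^2) = 1.8065979
v_eff = uc^4 / (u1^4/v1 + u2^4/v2)
= 1.8065979^4 / (0.486^4/27 + 1.74^4/25)
= 10.652364 / 0.36872071
v_eff = 28.8901

28.8901


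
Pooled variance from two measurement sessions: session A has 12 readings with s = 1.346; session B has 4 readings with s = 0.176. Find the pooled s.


s_p = sqrt(((n1-1)*s1^2 + (n2-1)*s2^2) / (n1+n2-2))
numerator = (12-1)*1.346^2 + (4-1)*0.176^2 = 19.928876 + 0.092928 = 20.021804
denominator = 12 + 4 - 2 = 14
s_p^2 = 20.021804 / 14 = 1.4301289
s_p = sqrt(1.4301289) = 1.1959

1.1959


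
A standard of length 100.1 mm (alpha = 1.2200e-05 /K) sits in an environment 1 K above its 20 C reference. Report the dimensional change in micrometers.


dL = L * alpha * dT
= 100.1 * 1.2200e-05 * 1
= 0.0012212 mm
dL_um = 0.0012212 * 1000 = 1.2212 um

1.2212


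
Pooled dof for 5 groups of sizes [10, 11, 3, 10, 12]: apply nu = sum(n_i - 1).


nu = sum_i (n_i - 1)
nu = ((10 - 1) + (11 - 1) + (3 - 1) + (10 - 1) + (12 - 1))
nu = 9 + 10 + 2 + 9 + 11
nu = 41

41


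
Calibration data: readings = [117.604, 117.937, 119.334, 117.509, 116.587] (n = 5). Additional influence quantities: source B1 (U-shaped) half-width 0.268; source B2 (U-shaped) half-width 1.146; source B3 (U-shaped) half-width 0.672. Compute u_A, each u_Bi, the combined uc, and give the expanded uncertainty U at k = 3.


mean = (117.604 + 117.937 + 119.334 + 117.509 + 116.587) / 5 = 117.7942
s = sqrt(sum((x - mean)^2)/(n-1)) = 0.9957689
u_A = s / sqrt(n) = 0.9957689 / sqrt(5) = 0.44532139
u_B1 = 0.268 / sqrt(2) = 0.18950462
u_B2 = 1.146 / sqrt(2) = 0.81034437
u_B3 = 0.672 / sqrt(2) = 0.47517576
uc = sqrt(0.44532139^2 + 0.18950462^2 + 0.81034437^2 + 0.47517576^2) = 1.0567276
U = k * uc = 3 * 1.0567276
U = 3.1702

3.1702


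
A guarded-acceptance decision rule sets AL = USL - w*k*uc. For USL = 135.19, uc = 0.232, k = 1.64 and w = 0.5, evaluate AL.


U = k * uc = 1.64 * 0.232 = 0.38048
guard band g = w * U = 0.5 * 0.38048 = 0.19024
AL = USL - g = 135.19 - 0.19024
AL = 134.9998

134.9998


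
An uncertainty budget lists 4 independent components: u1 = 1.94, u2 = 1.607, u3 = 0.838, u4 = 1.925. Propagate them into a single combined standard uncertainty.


uc = sqrt(1.94^2 + 1.607^2 + 0.838^2 + 1.925^2)
uc = sqrt(10.753918)
uc = 3.2793

3.2793


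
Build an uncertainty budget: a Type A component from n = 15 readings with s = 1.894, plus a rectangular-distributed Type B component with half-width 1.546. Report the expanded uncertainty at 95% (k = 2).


u_A = s / sqrt(n) = 1.894 / sqrt(15) = 0.4890287
u_B = half_width / sqrt(3) = 1.546 / sqrt(3) = 0.89258352
uc = sqrt(u_A^2 + u_B^2) = sqrt(0.4890287^2 + 0.89258352^2) = 1.0177693
U = k * uc = 2 * 1.0177693
U = 2.0355

2.0355


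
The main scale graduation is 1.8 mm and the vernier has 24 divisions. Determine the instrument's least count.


LC = MSD / n_div
= 1.8 / 24
= 0.0750

0.0750


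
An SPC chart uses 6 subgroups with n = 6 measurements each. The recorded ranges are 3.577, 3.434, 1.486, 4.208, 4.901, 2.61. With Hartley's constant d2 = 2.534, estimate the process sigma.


R_bar = (3.577 + 3.434 + 1.486 + 4.208 + 4.901 + 2.61) / 6
R_bar = 20.216 / 6 = 3.3693333
sigma_hat = R_bar / d2 = 3.3693333 / 2.534 = 1.3297

1.3297


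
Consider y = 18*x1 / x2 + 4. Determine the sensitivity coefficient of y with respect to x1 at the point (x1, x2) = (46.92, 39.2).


y = 18*x1 / x2 + 4
dy/dx1 = 18/x2
Evaluate at x2 = 39.2: c1 = 18 / 39.2
c1 = 0.4592

0.4592


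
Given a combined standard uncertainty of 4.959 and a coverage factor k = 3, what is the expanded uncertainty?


U = k * uc
U = 3 * 4.959
U = 14.8770

14.8770


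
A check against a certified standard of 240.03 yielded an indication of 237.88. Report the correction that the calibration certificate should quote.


Correction = standard - reading
= 240.03 - 237.88
= 2.1500

2.1500


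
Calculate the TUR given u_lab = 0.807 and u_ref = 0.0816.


TUR = u_lab / u_ref
= 0.807 / 0.0816
= 9.8897

9.8897


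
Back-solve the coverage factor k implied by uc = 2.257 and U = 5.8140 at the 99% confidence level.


k = U / uc
k = 5.8140 / 2.257
k = 2.576

2.576


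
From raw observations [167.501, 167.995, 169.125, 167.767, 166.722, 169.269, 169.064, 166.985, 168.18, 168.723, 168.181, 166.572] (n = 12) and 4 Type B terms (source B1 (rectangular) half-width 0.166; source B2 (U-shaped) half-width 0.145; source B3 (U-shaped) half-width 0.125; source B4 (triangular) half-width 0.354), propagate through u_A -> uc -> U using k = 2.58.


mean = (167.501 + 167.995 + 169.125 + 167.767 + 166.722 + 169.269 + 169.064 + 166.985 + 168.18 + 168.723 + 168.181 + 166.572) / 12 = 168.007
s = sqrt(sum((x - mean)^2)/(n-1)) = 0.93426646
u_A = s / sqrt(n) = 0.93426646 / sqrt(12) = 0.2696995
u_B1 = 0.166 / sqrt(3) = 0.095840145
u_B2 = 0.145 / sqrt(2) = 0.10253048
u_B3 = 0.125 / sqrt(2) = 0.088388348
u_B4 = 0.354 / sqrt(6) = 0.14451989
uc = sqrt(0.2696995^2 + 0.095840145^2 + 0.10253048^2 + 0.088388348^2 + 0.14451989^2) = 0.34804332
U = k * uc = 2.58 * 0.34804332
U = 0.8980

0.8980


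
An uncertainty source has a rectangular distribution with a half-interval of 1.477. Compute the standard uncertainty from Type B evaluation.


u_B = half_width / sqrt(3)
u_B = 1.477 / 1.7320508
u_B = 0.8527

0.8527


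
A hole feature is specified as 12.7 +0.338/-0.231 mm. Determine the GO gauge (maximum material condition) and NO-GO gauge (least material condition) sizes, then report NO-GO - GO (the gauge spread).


GO = nominal - lower_tol (smallest hole = maximum material condition)
GO = 12.7 - 0.231 = 12.469
NO-GO = nominal + upper_tol (largest hole = least material condition)
NO-GO = 12.7 + 0.338 = 13.038
spread = NO-GO - GO = 13.038 - 12.469 = 0.5690

0.5690


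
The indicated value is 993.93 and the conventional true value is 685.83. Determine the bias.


Systematic error = measured - true
= 993.93 - 685.83
= 308.1000

308.1000


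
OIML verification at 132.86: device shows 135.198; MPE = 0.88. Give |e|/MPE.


e = indication - reference = 135.198 - 132.86 = 2.3380
|e| = 2.3380
ratio = |e| / MPE = 2.3380 / 0.88
ratio = 2.6568

2.6568


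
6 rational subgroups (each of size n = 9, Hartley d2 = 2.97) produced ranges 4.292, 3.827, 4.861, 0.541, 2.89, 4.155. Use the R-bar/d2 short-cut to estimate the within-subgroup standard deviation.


R_bar = (4.292 + 3.827 + 4.861 + 0.541 + 2.89 + 4.155) / 6
R_bar = 20.566 / 6 = 3.4276667
sigma_hat = R_bar / d2 = 3.4276667 / 2.97 = 1.1541

1.1541


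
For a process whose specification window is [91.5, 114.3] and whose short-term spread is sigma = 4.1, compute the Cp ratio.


Cp = (USL - LSL) / (6 * sigma)
= (114.3 - 91.5) / (6 * 4.1)
= 22.8000 / 24.6000
= 0.9268

0.9268


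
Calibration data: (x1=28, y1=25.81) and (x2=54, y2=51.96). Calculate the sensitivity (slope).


slope = (y2 - y1) / (x2 - x1)
= (51.96 - 25.81) / (54 - 28)
= 26.1500 / 26
= 1.0058

1.0058


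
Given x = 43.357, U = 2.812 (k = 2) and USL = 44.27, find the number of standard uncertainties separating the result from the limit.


u = U / k = 2.812 / 2 = 1.406
margin = |USL - x| = |44.27 - 43.357| = 0.913
z = margin / u = 0.913 / 1.406
z = 0.6494

0.6494


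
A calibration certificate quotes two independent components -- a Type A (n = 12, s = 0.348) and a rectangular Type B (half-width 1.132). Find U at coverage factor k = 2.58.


u_A = s / sqrt(n) = 0.348 / sqrt(12) = 0.10045895
u_B = half_width / sqrt(3) = 1.132 / sqrt(3) = 0.6535605
uc = sqrt(u_A^2 + u_B^2) = sqrt(0.10045895^2 + 0.6535605^2) = 0.66123621
U = k * uc = 2.58 * 0.66123621
U = 1.7060

1.7060


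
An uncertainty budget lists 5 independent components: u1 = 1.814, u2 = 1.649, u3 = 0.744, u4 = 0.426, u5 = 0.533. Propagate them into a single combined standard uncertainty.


uc = sqrt(1.814^2 + 1.649^2 + 0.744^2 + 0.426^2 + 0.533^2)
uc = sqrt(7.028898)
uc = 2.6512

2.6512


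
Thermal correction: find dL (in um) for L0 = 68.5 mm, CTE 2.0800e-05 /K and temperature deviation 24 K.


dL = L * alpha * dT
= 68.5 * 2.0800e-05 * 24
= 0.0341952 mm
dL_um = 0.0341952 * 1000 = 34.1952 um

34.1952


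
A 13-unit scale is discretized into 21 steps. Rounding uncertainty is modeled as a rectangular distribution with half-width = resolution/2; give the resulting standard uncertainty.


resolution = range / divisions
resolution = 13 / 21 = 0.61904762
u_res = resolution / (2*sqrt(3))
u_res = 0.61904762 / 3.4641016
u_res = 0.1787

0.1787


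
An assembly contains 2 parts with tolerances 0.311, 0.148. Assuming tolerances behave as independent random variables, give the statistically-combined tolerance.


RSS = sqrt(0.311^2 + 0.148^2)
= sqrt(0.118625)
= 0.3444

0.3444


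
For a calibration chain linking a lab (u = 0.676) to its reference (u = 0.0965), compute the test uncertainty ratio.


TUR = u_lab / u_ref
= 0.676 / 0.0965
= 7.0052

7.0052


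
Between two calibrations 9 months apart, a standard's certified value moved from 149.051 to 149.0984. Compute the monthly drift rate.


rate = (v2 - v1) / months
= (149.0984 - 149.051) / 9
= 0.0474 / 9
= 0.0053

0.0053


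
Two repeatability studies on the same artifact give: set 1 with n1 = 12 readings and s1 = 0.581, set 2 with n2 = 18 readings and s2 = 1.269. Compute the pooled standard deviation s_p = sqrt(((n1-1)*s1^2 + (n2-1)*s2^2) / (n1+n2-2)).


s_p = sqrt(((n1-1)*s1^2 + (n2-1)*s2^2) / (n1+n2-2))
numerator = (12-1)*0.581^2 + (18-1)*1.269^2 = 3.713171 + 27.376137 = 31.089308
denominator = 12 + 18 - 2 = 28
s_p^2 = 31.089308 / 28 = 1.1103324
s_p = sqrt(1.1103324) = 1.0537

1.0537


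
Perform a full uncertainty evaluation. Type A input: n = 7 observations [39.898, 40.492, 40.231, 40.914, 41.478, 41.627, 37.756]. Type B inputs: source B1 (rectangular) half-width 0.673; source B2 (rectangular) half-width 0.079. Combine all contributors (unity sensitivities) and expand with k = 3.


mean = (39.898 + 40.492 + 40.231 + 40.914 + 41.478 + 41.627 + 37.756) / 7 = 40.34228571
s = sqrt(sum((x - mean)^2)/(n-1)) = 1.3030898
u_A = s / sqrt(n) = 1.3030898 / sqrt(7) = 0.49252165
u_B1 = 0.673 / sqrt(3) = 0.38855673
u_B2 = 0.079 / sqrt(3) = 0.045610671
uc = sqrt(0.49252165^2 + 0.38855673^2 + 0.045610671^2) = 0.62899463
U = k * uc = 3 * 0.62899463
U = 1.8870

1.8870


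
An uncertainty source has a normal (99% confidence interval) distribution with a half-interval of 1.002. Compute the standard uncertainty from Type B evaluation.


u_B = half_width / 2.576
u_B = 1.002 / 2.576
u_B = 0.3890

0.3890


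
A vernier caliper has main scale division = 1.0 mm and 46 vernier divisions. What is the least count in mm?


LC = MSD / n_div
= 1.0 / 46
= 0.0217

0.0217


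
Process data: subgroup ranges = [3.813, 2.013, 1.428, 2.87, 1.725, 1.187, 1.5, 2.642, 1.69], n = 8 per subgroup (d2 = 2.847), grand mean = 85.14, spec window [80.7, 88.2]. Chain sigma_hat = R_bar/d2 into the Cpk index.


R_bar = (3.813 + 2.013 + 1.428 + 2.87 + 1.725 + 1.187 + 1.5 + 2.642 + 1.69) / 9 = 2.0964444
sigma = R_bar / d2 = 2.0964444 / 2.847 = 0.73636965
Cp = (USL - LSL)/(6*sigma) = (88.2 - 80.7)/(6*0.73636965) = 1.6975
Cpu = (88.2 - 85.14)/(3*0.73636965) = 1.3852
Cpl = (85.14 - 80.7)/(3*0.73636965) = 2.0099
Cpk = min(Cpu, Cpl) = 1.3852

1.3852


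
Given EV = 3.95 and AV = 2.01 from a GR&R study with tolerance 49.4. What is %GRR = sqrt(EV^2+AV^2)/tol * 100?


GRR = sqrt(EV^2 + AV^2) = sqrt(3.95^2 + 2.01^2) = 4.4319973
%GRR = GRR / tol * 100 = 4.4319973 / 49.4 * 100
%GRR = 8.9717

8.9717


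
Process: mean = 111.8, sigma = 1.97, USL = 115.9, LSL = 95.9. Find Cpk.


Cpu = (USL - mean) / (3*sigma) = (115.9 - 111.8) / (3*1.97) = 0.6937
Cpl = (mean - LSL) / (3*sigma) = (111.8 - 95.9) / (3*1.97) = 2.6904
Cpk = min(Cpu, Cpl) = 0.6937

0.6937


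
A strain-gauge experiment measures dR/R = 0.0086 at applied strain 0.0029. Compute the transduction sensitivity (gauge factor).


GF = (dR/R) / epsilon
= 0.0086 / 0.0029
= 2.9655

2.9655


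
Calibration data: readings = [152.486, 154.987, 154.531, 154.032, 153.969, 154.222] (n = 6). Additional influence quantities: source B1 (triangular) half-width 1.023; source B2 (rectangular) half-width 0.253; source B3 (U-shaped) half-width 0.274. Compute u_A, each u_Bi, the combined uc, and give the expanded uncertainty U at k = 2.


mean = (152.486 + 154.987 + 154.531 + 154.032 + 153.969 + 154.222) / 6 = 154.0378333
s = sqrt(sum((x - mean)^2)/(n-1)) = 0.84746762
u_A = s / sqrt(n) = 0.84746762 / sqrt(6) = 0.34597721
u_B1 = 1.023 / sqrt(6) = 0.417638
u_B2 = 0.253 / sqrt(3) = 0.14606962
u_B3 = 0.274 / sqrt(2) = 0.19374726
uc = sqrt(0.34597721^2 + 0.417638^2 + 0.14606962^2 + 0.19374726^2) = 0.59413472
U = k * uc = 2 * 0.59413472
U = 1.1883

1.1883


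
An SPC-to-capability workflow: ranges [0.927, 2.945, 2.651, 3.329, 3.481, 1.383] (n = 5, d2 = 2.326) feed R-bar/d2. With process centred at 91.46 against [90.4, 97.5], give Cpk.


R_bar = (0.927 + 2.945 + 2.651 + 3.329 + 3.481 + 1.383) / 6 = 2.4526667
sigma = R_bar / d2 = 2.4526667 / 2.326 = 1.0544569
Cp = (USL - LSL)/(6*sigma) = (97.5 - 90.4)/(6*1.0544569) = 1.1222
Cpu = (97.5 - 91.46)/(3*1.0544569) = 1.9094
Cpl = (91.46 - 90.4)/(3*1.0544569) = 0.3351
Cpk = min(Cpu, Cpl) = 0.3351

0.3351


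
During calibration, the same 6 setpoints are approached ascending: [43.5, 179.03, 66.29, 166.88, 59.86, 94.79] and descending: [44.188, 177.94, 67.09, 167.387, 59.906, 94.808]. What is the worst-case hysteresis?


|43.5 - 44.188| = 0.6880
|179.03 - 177.94| = 1.0900
|66.29 - 67.09| = 0.8000
|166.88 - 167.387| = 0.5070
|59.86 - 59.906| = 0.0460
|94.79 - 94.808| = 0.0180
hysteresis = max(diffs) = 1.0900

1.0900


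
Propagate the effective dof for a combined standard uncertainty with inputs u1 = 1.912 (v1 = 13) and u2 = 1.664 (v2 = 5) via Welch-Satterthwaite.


uc = sqrt(u1^2 + u2^2) = sqrt(1.912^2 + 1.664^2) = 2.5346874
v_eff = uc^4 / (u1^4/v1 + u2^4/v2)
= 2.5346874^4 / (1.912^4/13 + 1.664^4/5)
= 41.276002 / 2.5613927
v_eff = 16.1147

16.1147


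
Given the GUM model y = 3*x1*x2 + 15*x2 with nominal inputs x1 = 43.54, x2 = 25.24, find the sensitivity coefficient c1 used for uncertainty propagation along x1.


y = 3*x1*x2 + 15*x2
dy/dx1 = 3*x2
Evaluate at x2 = 25.24: c1 = 3 * 25.24
c1 = 75.7200

75.7200


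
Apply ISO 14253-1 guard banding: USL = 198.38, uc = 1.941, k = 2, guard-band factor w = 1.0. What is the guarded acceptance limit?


U = k * uc = 2 * 1.941 = 3.882
guard band g = w * U = 1.0 * 3.882 = 3.882
AL = USL - g = 198.38 - 3.882
AL = 194.4980

194.4980


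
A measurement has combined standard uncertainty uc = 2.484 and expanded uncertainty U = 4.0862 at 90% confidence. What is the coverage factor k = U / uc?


k = U / uc
k = 4.0862 / 2.484
k = 1.645

1.645


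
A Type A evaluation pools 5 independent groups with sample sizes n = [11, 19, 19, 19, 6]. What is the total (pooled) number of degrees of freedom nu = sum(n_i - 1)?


nu = sum_i (n_i - 1)
nu = ((11 - 1) + (19 - 1) + (19 - 1) + (19 - 1) + (6 - 1))
nu = 10 + 18 + 18 + 18 + 5
nu = 69

69


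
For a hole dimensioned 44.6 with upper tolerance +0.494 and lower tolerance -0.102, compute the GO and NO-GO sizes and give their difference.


GO = nominal - lower_tol (smallest hole = maximum material condition)
GO = 44.6 - 0.102 = 44.498
NO-GO = nominal + upper_tol (largest hole = least material condition)
NO-GO = 44.6 + 0.494 = 45.094
spread = NO-GO - GO = 45.094 - 44.498 = 0.5960

0.5960


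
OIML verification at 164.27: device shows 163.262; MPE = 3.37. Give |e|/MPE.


e = indication - reference = 163.262 - 164.27 = -1.0080
|e| = 1.0080
ratio = |e| / MPE = 1.0080 / 3.37
ratio = 0.2991

0.2991


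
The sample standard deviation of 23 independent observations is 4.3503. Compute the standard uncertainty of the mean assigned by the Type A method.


u_A = s / sqrt(n)
u_A = 4.3503 / sqrt(23)
u_A = 4.3503 / 4.7958315
u_A = 0.9071

0.9071


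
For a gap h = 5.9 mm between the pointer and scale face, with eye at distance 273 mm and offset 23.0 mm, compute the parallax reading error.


error = h * offset / d
= 5.9 * 23.0 / 273
= 0.4971

0.4971


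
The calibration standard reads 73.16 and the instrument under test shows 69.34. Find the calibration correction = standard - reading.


Correction = standard - reading
= 73.16 - 69.34
= 3.8200

3.8200


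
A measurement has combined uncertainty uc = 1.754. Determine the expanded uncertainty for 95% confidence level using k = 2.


U = k * uc
U = 2 * 1.754
U = 3.5080

3.5080


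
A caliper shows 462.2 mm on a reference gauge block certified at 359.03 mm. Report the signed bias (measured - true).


Systematic error = measured - true
= 462.2 - 359.03
= 103.1700

103.1700


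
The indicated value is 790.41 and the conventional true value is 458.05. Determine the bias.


Systematic error = measured - true
= 790.41 - 458.05
= 332.3600

332.3600


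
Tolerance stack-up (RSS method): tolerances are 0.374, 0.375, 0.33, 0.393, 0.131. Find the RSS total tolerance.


RSS = sqrt(0.374^2 + 0.375^2 + 0.33^2 + 0.393^2 + 0.131^2)
= sqrt(0.561011)
= 0.7490

0.7490


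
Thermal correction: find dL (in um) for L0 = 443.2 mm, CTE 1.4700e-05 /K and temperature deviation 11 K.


dL = L * alpha * dT
= 443.2 * 1.4700e-05 * 11
= 0.0716654 mm
dL_um = 0.0716654 * 1000 = 71.6654 um

71.6654


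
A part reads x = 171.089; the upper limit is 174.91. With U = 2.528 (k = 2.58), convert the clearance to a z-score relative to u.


u = U / k = 2.528 / 2.58 = 0.97984496
margin = |USL - x| = |174.91 - 171.089| = 3.821
z = margin / u = 3.821 / 0.97984496
z = 3.8996

3.8996


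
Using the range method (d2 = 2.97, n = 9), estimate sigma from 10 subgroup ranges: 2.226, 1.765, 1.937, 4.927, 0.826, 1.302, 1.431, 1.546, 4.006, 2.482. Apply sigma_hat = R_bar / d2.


R_bar = (2.226 + 1.765 + 1.937 + 4.927 + 0.826 + 1.302 + 1.431 + 1.546 + 4.006 + 2.482) / 10
R_bar = 22.448 / 10 = 2.2448
sigma_hat = R_bar / d2 = 2.2448 / 2.97 = 0.7558

0.7558


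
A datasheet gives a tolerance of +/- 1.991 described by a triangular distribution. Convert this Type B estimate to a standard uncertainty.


u_B = half_width / sqrt(6)
u_B = 1.991 / 2.4494897
u_B = 0.8128

0.8128


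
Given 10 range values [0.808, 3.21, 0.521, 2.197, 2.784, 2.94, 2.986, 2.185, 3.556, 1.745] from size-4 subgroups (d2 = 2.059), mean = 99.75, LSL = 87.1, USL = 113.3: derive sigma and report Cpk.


R_bar = (0.808 + 3.21 + 0.521 + 2.197 + 2.784 + 2.94 + 2.986 + 2.185 + 3.556 + 1.745) / 10 = 2.2932
sigma = R_bar / d2 = 2.2932 / 2.059 = 1.1137445
Cp = (USL - LSL)/(6*sigma) = (113.3 - 87.1)/(6*1.1137445) = 3.9207
Cpu = (113.3 - 99.75)/(3*1.1137445) = 4.0554
Cpl = (99.75 - 87.1)/(3*1.1137445) = 3.7860
Cpk = min(Cpu, Cpl) = 3.7860

3.7860


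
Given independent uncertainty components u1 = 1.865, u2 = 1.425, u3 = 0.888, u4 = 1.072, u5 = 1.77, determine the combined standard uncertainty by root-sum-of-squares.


uc = sqrt(1.865^2 + 1.425^2 + 0.888^2 + 1.072^2 + 1.77^2)
uc = sqrt(10.579478)
uc = 3.2526

3.2526


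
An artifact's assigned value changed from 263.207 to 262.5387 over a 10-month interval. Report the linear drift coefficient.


rate = (v2 - v1) / months
= (262.5387 - 263.207) / 10
= -0.6683 / 10
= -0.0668

-0.0668


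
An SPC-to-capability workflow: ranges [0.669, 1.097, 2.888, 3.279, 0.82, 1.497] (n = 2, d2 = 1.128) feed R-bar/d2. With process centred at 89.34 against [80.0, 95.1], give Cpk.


R_bar = (0.669 + 1.097 + 2.888 + 3.279 + 0.82 + 1.497) / 6 = 1.7083333
sigma = R_bar / d2 = 1.7083333 / 1.128 = 1.5144799
Cp = (USL - LSL)/(6*sigma) = (95.1 - 80.0)/(6*1.5144799) = 1.6617
Cpu = (95.1 - 89.34)/(3*1.5144799) = 1.2678
Cpl = (89.34 - 80.0)/(3*1.5144799) = 2.0557
Cpk = min(Cpu, Cpl) = 1.2678

1.2678


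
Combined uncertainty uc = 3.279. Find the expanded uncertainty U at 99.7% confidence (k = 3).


U = k * uc
U = 3 * 3.279
U = 9.8370

9.8370


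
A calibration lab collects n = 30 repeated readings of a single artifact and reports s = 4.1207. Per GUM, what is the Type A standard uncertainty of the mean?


u_A = s / sqrt(n)
u_A = 4.1207 / sqrt(30)
u_A = 4.1207 / 5.4772256
u_A = 0.7523

0.7523


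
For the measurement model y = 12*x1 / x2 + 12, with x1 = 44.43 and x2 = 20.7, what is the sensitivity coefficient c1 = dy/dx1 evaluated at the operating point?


y = 12*x1 / x2 + 12
dy/dx1 = 12/x2
Evaluate at x2 = 20.7: c1 = 12 / 20.7
c1 = 0.5797

0.5797
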